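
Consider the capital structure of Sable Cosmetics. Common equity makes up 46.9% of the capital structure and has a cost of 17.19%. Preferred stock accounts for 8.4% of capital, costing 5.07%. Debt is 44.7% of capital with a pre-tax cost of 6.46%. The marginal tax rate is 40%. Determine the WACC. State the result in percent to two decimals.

After-tax cost of debt = 6.46% × (1 − 40%) = 3.8760%.
WACC = 0.469 × 17.1900% + 0.084 × 5.0700% + 0.447 × 3.8760% = 10.2206%.

10.22%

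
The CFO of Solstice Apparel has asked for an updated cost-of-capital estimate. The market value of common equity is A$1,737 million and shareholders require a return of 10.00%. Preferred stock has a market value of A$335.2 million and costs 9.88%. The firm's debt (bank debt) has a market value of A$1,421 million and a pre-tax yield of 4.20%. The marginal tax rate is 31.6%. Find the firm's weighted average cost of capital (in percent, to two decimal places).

7.09%

Total capital V = 1737 + 335.2 + 1421 = 3493.2.
Equity: weight = 1737/3493.2 = 0.4973; cost = 10%.
Preferred: weight = 335.2/3493.2 = 0.0960; cost = 9.88%.
Bank debt: weight = 1421/3493.2 = 0.4068; after-tax cost = 4.2% × (1 − 31.6%) = 2.8728%.
WACC = 0.4973 × 10.0000% + 0.0960 × 9.8800% + 0.4068 × 2.8728% = 7.0892%.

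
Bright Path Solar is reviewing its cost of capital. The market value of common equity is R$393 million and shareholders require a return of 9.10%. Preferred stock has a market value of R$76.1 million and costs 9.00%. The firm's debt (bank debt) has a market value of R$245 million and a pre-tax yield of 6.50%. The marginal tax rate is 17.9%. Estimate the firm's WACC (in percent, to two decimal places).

7.80%

Total capital V = 393 + 76.1 + 245 = 714.1.
Equity: weight = 393/714.1 = 0.5503; cost = 9.1%.
Preferred: weight = 76.1/714.1 = 0.1066; cost = 9%.
Bank debt: weight = 245/714.1 = 0.3431; after-tax cost = 6.5% × (1 − 17.9%) = 5.3365%.
WACC = 0.5503 × 9.1000% + 0.1066 × 9.0000% + 0.3431 × 5.3365% = 7.7981%.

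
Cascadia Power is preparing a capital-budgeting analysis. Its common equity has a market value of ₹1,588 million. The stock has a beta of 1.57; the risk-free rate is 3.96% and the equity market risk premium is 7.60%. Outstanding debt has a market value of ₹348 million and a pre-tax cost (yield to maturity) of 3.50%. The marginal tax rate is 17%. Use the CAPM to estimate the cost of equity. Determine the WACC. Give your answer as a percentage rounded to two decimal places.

13.56%

Cost of equity via CAPM: Re = 3.96% + 1.57 × 7.6% = 15.8920%.
Total capital V = 1588 + 348 = 1936.
Equity: weight = 1588/1936 = 0.8202; cost = 15.892%.
Debt: weight = 348/1936 = 0.1798; after-tax cost = 3.5% × (1 − 17%) = 2.9050%.
WACC = 0.8202 × 15.8920% + 0.1798 × 2.9050% = 13.5576%.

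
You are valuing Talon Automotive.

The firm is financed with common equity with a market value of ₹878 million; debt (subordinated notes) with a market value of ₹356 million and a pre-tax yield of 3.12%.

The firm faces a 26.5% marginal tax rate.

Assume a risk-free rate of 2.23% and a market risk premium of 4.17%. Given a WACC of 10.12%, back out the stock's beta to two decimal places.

Total capital V = 878 + 356 = 1234.
Equity weight = 878/1234 = 0.7115.
Subordinated notes weight = 356/1234 = 0.2885.
Debt contribution = 0.2885 × 3.12% × (1 − 26.5%) = 0.6616%.
Required equity contribution = 10.12% − 0.6616% = 9.4584%  ⇒  Re = 13.2935%.
CAPM: 13.2935% = 2.23% + β × 4.17%  ⇒  β = 2.6531.

2.65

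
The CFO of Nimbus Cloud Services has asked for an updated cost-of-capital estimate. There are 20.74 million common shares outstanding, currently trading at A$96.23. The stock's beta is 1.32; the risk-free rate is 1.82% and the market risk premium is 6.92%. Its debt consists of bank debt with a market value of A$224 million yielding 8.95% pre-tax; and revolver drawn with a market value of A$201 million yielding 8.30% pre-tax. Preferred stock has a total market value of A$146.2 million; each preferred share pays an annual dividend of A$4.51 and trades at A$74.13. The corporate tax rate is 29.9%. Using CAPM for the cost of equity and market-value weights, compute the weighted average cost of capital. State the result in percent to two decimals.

Cost of equity via CAPM: Re = 1.82% + 1.32 × 6.92% = 10.9544%.
Cost of preferred: Rp = 4.51 / 74.13 = 6.0839%.
Market value of equity E = 96.23 × 20.74m = 1995.8102m.
Total capital V = 1995.8102 + 146.2 + 224 + 201 = 2567.0102.
Equity: weight = 1995.8102/2567.0102 = 0.7775; cost = 10.9544%.
Preferred: weight = 146.2/2567.0102 = 0.0570; cost = 6.0839%.
Bank debt: weight = 224/2567.0102 = 0.0873; after-tax cost = 8.95% × (1 − 29.9%) = 6.2740%.
Revolver drawn: weight = 201/2567.0102 = 0.0783; after-tax cost = 8.3% × (1 − 29.9%) = 5.8183%.
WACC = 0.7775 × 10.9544% + 0.0570 × 6.0839% + 0.0873 × 6.2740% + 0.0783 × 5.8183% = 9.8664%.

9.87%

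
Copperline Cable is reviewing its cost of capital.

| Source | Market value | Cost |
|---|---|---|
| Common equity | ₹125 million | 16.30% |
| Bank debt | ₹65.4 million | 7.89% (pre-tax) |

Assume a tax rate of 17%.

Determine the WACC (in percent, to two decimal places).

12.95%

Total capital V = 125 + 65.4 = 190.4.
Equity: weight = 125/190.4 = 0.6565; cost = 16.3%.
Bank debt: weight = 65.4/190.4 = 0.3435; after-tax cost = 7.89% × (1 − 17%) = 6.5487%.
WACC = 0.6565 × 16.3000% + 0.3435 × 6.5487% = 12.9506%.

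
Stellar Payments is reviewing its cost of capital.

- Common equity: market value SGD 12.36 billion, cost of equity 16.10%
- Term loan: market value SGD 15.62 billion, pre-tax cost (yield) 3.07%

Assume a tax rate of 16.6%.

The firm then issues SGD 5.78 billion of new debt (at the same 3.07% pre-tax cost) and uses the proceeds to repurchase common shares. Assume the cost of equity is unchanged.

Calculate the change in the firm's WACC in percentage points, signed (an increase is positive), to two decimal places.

-2.80 pp

Current WACC:
Total capital V = 12.36 + 15.62 = 27.98.
Equity: weight = 12.36/27.98 = 0.4417; cost = 16.1%.
Term loan: weight = 15.62/27.98 = 0.5583; after-tax cost = 3.07% × (1 − 16.6%) = 2.5604%.
WACC = 0.4417 × 16.1000% + 0.5583 × 2.5604% = 8.5414%.
After the change:
Total capital V = 6.58 + 21.4 = 27.98.
Equity: weight = 6.58/27.98 = 0.2352; cost = 16.1%.
Term loan: weight = 21.4/27.98 = 0.7648; after-tax cost = 3.07% × (1 − 16.6%) = 2.5604%.
WACC = 0.2352 × 16.1000% + 0.7648 × 2.5604% = 5.7445%.
Change in WACC = 5.7445% − 8.5414% = -2.7970 pp.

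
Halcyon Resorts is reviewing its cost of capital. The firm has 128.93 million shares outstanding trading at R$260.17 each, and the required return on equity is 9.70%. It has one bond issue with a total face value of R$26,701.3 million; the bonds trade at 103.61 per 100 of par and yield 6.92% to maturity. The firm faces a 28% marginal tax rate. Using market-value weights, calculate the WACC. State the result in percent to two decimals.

Market value of equity E = 260.17 × 128.93m = 33543.7181m. Market value of debt D = 26701.3m × 103.61/100 = 27665.21693m.
Total capital V = 33543.7181 + 27665.21693 = 61208.93503.
Equity: weight = 33543.7181/61208.93503 = 0.5480; cost = 9.7%.
Bonds outstanding: weight = 27665.21693/61208.93503 = 0.4520; after-tax cost = 6.92% × (1 − 28%) = 4.9824%.
WACC = 0.5480 × 9.7000% + 0.4520 × 4.9824% = 7.5677%.

7.57%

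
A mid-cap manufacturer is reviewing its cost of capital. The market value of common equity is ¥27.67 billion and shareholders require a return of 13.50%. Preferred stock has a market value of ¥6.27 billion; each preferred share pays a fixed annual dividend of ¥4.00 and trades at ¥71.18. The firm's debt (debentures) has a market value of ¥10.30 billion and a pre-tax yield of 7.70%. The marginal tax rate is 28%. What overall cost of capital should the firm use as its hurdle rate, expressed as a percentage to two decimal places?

Cost of preferred: Rp = 4.0 / 71.18 = 5.6196%.
Total capital V = 27.67 + 6.27 + 10.3 = 44.24.
Equity: weight = 27.67/44.24 = 0.6255; cost = 13.5%.
Preferred: weight = 6.27/44.24 = 0.1417; cost = 5.6196%.
Debentures: weight = 10.3/44.24 = 0.2328; after-tax cost = 7.7% × (1 − 28%) = 5.5440%.
WACC = 0.6255 × 13.5000% + 0.1417 × 5.6196% + 0.2328 × 5.5440% = 10.5308%.

10.53%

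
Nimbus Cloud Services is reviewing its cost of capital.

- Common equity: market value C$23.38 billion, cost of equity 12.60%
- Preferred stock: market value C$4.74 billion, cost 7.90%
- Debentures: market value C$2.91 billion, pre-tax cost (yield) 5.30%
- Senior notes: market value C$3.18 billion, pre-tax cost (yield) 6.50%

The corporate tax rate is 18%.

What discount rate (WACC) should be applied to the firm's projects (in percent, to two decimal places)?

10.57%

Total capital V = 23.38 + 4.74 + 2.91 + 3.18 = 34.21.
Equity: weight = 23.38/34.21 = 0.6834; cost = 12.6%.
Preferred: weight = 4.74/34.21 = 0.1386; cost = 7.9%.
Debentures: weight = 2.91/34.21 = 0.0851; after-tax cost = 5.3% × (1 − 18%) = 4.3460%.
Senior notes: weight = 3.18/34.21 = 0.0930; after-tax cost = 6.5% × (1 − 18%) = 5.3300%.
WACC = 0.6834 × 12.6000% + 0.1386 × 7.9000% + 0.0851 × 4.3460% + 0.0930 × 5.3300% = 10.5709%.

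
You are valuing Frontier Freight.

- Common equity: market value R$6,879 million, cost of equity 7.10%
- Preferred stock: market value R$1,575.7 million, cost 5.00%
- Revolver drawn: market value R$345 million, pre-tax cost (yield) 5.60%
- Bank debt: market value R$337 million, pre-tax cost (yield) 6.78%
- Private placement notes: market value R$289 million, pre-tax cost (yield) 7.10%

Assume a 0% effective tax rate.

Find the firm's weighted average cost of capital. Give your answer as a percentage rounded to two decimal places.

Total capital V = 6879 + 1575.7 + 345 + 337 + 289 = 9425.7.
Equity: weight = 6879/9425.7 = 0.7298; cost = 7.1%.
Preferred: weight = 1575.7/9425.7 = 0.1672; cost = 5%.
Revolver drawn: weight = 345/9425.7 = 0.0366; after-tax cost = 5.6% × (1 − 0%) = 5.6000%.
Bank debt: weight = 337/9425.7 = 0.0358; after-tax cost = 6.78% × (1 − 0%) = 6.7800%.
Private placement notes: weight = 289/9425.7 = 0.0307; after-tax cost = 7.1% × (1 − 0%) = 7.1000%.
WACC = 0.7298 × 7.1000% + 0.1672 × 5.0000% + 0.0366 × 5.6000% + 0.0358 × 6.7800% + 0.0307 × 7.1000% = 6.6826%.

6.68%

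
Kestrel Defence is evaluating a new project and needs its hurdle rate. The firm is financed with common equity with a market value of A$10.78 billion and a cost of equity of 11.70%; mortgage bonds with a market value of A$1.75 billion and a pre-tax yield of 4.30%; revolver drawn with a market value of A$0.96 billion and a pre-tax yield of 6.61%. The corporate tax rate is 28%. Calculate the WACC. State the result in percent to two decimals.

Total capital V = 10.78 + 1.75 + 0.96 = 13.49.
Equity: weight = 10.78/13.49 = 0.7991; cost = 11.7%.
Mortgage bonds: weight = 1.75/13.49 = 0.1297; after-tax cost = 4.3% × (1 − 28%) = 3.0960%.
Revolver drawn: weight = 0.96/13.49 = 0.0712; after-tax cost = 6.61% × (1 − 28%) = 4.7592%.
WACC = 0.7991 × 11.7000% + 0.1297 × 3.0960% + 0.0712 × 4.7592% = 10.0899%.

10.09%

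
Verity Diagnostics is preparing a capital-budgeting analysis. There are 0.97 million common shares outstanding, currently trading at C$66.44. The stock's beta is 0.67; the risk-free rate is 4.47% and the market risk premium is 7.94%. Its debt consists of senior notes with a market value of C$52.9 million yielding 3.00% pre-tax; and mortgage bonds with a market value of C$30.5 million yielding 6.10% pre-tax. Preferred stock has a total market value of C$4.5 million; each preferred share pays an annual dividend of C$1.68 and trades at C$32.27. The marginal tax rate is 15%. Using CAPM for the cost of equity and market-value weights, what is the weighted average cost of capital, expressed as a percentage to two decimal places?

Cost of equity via CAPM: Re = 4.47% + 0.67 × 7.94% = 9.7898%.
Cost of preferred: Rp = 1.68 / 32.27 = 5.2061%.
Market value of equity E = 66.44 × 0.97m = 64.4468m.
Total capital V = 64.4468 + 4.5 + 52.9 + 30.5 = 152.3468.
Equity: weight = 64.4468/152.3468 = 0.4230; cost = 9.7898%.
Preferred: weight = 4.5/152.3468 = 0.0295; cost = 5.2061%.
Senior notes: weight = 52.9/152.3468 = 0.3472; after-tax cost = 3% × (1 − 15%) = 2.5500%.
Mortgage bonds: weight = 30.5/152.3468 = 0.2002; after-tax cost = 6.1% × (1 − 15%) = 5.1850%.
WACC = 0.4230 × 9.7898% + 0.0295 × 5.2061% + 0.3472 × 2.5500% + 0.2002 × 5.1850% = 6.2186%.

6.22%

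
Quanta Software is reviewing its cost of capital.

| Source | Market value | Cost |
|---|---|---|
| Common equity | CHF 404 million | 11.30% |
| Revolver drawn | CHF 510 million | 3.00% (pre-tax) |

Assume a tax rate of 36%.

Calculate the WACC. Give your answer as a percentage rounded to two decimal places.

6.07%

Total capital V = 404 + 510 = 914.
Equity: weight = 404/914 = 0.4420; cost = 11.3%.
Revolver drawn: weight = 510/914 = 0.5580; after-tax cost = 3% × (1 − 36%) = 1.9200%.
WACC = 0.4420 × 11.3000% + 0.5580 × 1.9200% = 6.0661%.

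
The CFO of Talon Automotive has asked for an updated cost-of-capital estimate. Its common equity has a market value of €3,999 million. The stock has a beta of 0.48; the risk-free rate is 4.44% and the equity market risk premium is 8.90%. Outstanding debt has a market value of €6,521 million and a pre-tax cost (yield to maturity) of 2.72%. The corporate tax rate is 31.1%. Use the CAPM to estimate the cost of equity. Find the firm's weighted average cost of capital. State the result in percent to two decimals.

4.47%

Cost of equity via CAPM: Re = 4.44% + 0.48 × 8.9% = 8.7120%.
Total capital V = 3999 + 6521 = 10520.
Equity: weight = 3999/10520 = 0.3801; cost = 8.712%.
Debt: weight = 6521/10520 = 0.6199; after-tax cost = 2.72% × (1 − 31.1%) = 1.8741%.
WACC = 0.3801 × 8.7120% + 0.6199 × 1.8741% = 4.4734%.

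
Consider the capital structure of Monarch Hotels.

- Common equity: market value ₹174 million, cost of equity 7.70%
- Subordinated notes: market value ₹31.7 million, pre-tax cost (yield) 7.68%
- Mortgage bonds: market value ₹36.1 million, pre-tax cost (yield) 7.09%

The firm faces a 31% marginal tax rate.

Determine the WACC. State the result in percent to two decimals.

6.97%

Total capital V = 174 + 31.7 + 36.1 = 241.8.
Equity: weight = 174/241.8 = 0.7196; cost = 7.7%.
Subordinated notes: weight = 31.7/241.8 = 0.1311; after-tax cost = 7.68% × (1 − 31%) = 5.2992%.
Mortgage bonds: weight = 36.1/241.8 = 0.1493; after-tax cost = 7.09% × (1 − 31%) = 4.8921%.
WACC = 0.7196 × 7.7000% + 0.1311 × 5.2992% + 0.1493 × 4.8921% = 6.9660%.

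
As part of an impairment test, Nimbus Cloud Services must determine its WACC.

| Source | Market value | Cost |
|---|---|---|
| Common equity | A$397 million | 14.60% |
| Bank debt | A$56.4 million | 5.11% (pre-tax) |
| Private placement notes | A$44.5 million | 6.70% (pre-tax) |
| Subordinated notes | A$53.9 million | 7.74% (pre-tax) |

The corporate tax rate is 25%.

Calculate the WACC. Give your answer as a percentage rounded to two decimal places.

11.87%

Total capital V = 397 + 56.4 + 44.5 + 53.9 = 551.8.
Equity: weight = 397/551.8 = 0.7195; cost = 14.6%.
Bank debt: weight = 56.4/551.8 = 0.1022; after-tax cost = 5.11% × (1 − 25%) = 3.8325%.
Private placement notes: weight = 44.5/551.8 = 0.0806; after-tax cost = 6.7% × (1 − 25%) = 5.0250%.
Subordinated notes: weight = 53.9/551.8 = 0.0977; after-tax cost = 7.74% × (1 − 25%) = 5.8050%.
WACC = 0.7195 × 14.6000% + 0.1022 × 3.8325% + 0.0806 × 5.0250% + 0.0977 × 5.8050% = 11.8682%.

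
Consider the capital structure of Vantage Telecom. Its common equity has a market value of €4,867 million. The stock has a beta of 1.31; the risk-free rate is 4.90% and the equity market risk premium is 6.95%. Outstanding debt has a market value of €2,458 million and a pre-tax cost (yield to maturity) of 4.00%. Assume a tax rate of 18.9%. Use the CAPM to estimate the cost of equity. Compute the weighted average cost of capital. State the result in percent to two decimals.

10.39%

Cost of equity via CAPM: Re = 4.9% + 1.31 × 6.95% = 14.0045%.
Total capital V = 4867 + 2458 = 7325.
Equity: weight = 4867/7325 = 0.6644; cost = 14.0045%.
Debt: weight = 2458/7325 = 0.3356; after-tax cost = 4% × (1 − 18.9%) = 3.2440%.
WACC = 0.6644 × 14.0045% + 0.3356 × 3.2440% = 10.3937%.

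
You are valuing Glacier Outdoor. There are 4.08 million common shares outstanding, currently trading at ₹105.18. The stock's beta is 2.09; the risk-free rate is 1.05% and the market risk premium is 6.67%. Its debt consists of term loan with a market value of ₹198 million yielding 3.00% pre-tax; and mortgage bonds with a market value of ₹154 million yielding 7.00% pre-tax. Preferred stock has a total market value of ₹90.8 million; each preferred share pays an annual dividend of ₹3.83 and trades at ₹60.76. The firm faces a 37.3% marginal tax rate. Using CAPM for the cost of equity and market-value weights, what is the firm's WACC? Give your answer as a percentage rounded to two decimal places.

9.24%

Cost of equity via CAPM: Re = 1.05% + 2.09 × 6.67% = 14.9903%.
Cost of preferred: Rp = 3.83 / 60.76 = 6.3035%.
Market value of equity E = 105.18 × 4.08m = 429.1344m.
Total capital V = 429.1344 + 90.8 + 198 + 154 = 871.9344.
Equity: weight = 429.1344/871.9344 = 0.4922; cost = 14.9903%.
Preferred: weight = 90.8/871.9344 = 0.1041; cost = 6.3035%.
Term loan: weight = 198/871.9344 = 0.2271; after-tax cost = 3% × (1 − 37.3%) = 1.8810%.
Mortgage bonds: weight = 154/871.9344 = 0.1766; after-tax cost = 7% × (1 − 37.3%) = 4.3890%.
WACC = 0.4922 × 14.9903% + 0.1041 × 6.3035% + 0.2271 × 1.8810% + 0.1766 × 4.3890% = 9.2364%.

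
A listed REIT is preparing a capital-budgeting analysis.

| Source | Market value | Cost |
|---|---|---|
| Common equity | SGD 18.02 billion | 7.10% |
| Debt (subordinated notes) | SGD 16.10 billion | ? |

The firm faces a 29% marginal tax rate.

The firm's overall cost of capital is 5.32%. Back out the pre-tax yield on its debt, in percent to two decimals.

4.69%

Total capital V = 18.02 + 16.1 = 34.12.
Equity weight = 18.02/34.12 = 0.5281.
Subordinated notes weight = 16.1/34.12 = 0.4719.
Equity contribution = 0.5281 × 7.1% = 3.7498%.
Remaining for debt = 5.32% − 3.7498% = 1.5702%.
Rd × (1 − 29%) × 0.4719 = 1.5702%  ⇒  Rd = 4.6869%.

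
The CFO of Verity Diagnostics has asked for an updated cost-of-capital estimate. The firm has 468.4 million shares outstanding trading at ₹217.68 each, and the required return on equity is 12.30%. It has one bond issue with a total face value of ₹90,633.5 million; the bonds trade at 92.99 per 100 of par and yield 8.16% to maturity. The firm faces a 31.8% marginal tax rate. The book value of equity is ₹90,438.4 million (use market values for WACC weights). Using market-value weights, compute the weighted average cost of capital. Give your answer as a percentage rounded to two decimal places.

9.25%

Market value of equity E = 217.68 × 468.4m = 101961.312m. Market value of debt D = 90633.5m × 92.99/100 = 84280.09165m.
Total capital V = 101961.312 + 84280.09165 = 186241.40365.
Equity: weight = 101961.312/186241.40365 = 0.5475; cost = 12.3%.
Bonds outstanding: weight = 84280.09165/186241.40365 = 0.4525; after-tax cost = 8.16% × (1 − 31.8%) = 5.5651%.
WACC = 0.5475 × 12.3000% + 0.4525 × 5.5651% = 9.2523%.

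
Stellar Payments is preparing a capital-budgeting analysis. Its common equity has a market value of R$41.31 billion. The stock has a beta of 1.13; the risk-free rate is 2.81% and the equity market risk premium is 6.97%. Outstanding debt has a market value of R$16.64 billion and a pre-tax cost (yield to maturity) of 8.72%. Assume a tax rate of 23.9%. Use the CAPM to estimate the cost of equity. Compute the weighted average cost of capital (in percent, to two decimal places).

9.52%

Cost of equity via CAPM: Re = 2.81% + 1.13 × 6.97% = 10.6861%.
Total capital V = 41.31 + 16.64 = 57.95.
Equity: weight = 41.31/57.95 = 0.7129; cost = 10.6861%.
Debt: weight = 16.64/57.95 = 0.2871; after-tax cost = 8.72% × (1 − 23.9%) = 6.6359%.
WACC = 0.7129 × 10.6861% + 0.2871 × 6.6359% = 9.5231%.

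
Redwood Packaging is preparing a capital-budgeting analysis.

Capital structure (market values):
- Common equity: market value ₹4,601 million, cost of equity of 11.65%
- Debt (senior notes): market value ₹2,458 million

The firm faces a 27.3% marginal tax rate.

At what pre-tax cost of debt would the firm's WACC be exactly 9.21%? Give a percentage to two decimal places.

6.39%

Total capital V = 4601 + 2458 = 7059.
Equity weight = 4601/7059 = 0.6518.
Senior notes weight = 2458/7059 = 0.3482.
Equity contribution = 0.6518 × 11.65% = 7.5934%.
Remaining for debt = 9.21% − 7.5934% = 1.6166%.
Rd × (1 − 27.3%) × 0.3482 = 1.6166%  ⇒  Rd = 6.3861%.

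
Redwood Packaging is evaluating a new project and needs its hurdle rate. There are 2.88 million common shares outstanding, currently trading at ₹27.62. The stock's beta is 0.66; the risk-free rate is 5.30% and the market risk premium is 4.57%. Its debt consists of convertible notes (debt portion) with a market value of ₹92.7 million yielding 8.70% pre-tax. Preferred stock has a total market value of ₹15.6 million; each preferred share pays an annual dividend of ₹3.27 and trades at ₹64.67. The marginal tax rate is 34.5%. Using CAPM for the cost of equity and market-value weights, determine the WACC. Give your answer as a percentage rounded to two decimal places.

Cost of equity via CAPM: Re = 5.3% + 0.66 × 4.57% = 8.3162%.
Cost of preferred: Rp = 3.27 / 64.67 = 5.0564%.
Market value of equity E = 27.62 × 2.88m = 79.5456m.
Total capital V = 79.5456 + 15.6 + 92.7 = 187.8456.
Equity: weight = 79.5456/187.8456 = 0.4235; cost = 8.3162%.
Preferred: weight = 15.6/187.8456 = 0.0830; cost = 5.0564%.
Convertible notes (debt portion): weight = 92.7/187.8456 = 0.4935; after-tax cost = 8.7% × (1 − 34.5%) = 5.6985%.
WACC = 0.4235 × 8.3162% + 0.0830 × 5.0564% + 0.4935 × 5.6985% = 6.7537%.

6.75%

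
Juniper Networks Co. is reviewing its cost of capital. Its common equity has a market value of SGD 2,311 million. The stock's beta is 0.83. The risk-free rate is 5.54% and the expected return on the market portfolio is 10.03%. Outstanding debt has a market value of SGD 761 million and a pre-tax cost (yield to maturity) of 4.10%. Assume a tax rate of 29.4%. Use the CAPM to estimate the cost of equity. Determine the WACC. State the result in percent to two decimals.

Market risk premium = 10.03% − 5.54% = 4.49%.
Cost of equity via CAPM: Re = 5.54% + 0.83 × 4.49% = 9.2667%.
Total capital V = 2311 + 761 = 3072.
Equity: weight = 2311/3072 = 0.7523; cost = 9.2667%.
Debt: weight = 761/3072 = 0.2477; after-tax cost = 4.1% × (1 − 29.4%) = 2.8946%.
WACC = 0.7523 × 9.2667% + 0.2477 × 2.8946% = 7.6882%.

7.69%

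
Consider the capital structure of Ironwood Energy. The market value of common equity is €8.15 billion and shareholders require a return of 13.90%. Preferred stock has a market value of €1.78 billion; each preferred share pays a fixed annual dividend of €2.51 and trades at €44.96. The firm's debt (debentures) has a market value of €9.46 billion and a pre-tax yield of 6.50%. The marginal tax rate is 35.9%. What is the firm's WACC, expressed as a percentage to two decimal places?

8.39%

Cost of preferred: Rp = 2.51 / 44.96 = 5.5827%.
Total capital V = 8.15 + 1.78 + 9.46 = 19.39.
Equity: weight = 8.15/19.39 = 0.4203; cost = 13.9%.
Preferred: weight = 1.78/19.39 = 0.0918; cost = 5.5827%.
Debentures: weight = 9.46/19.39 = 0.4879; after-tax cost = 6.5% × (1 − 35.9%) = 4.1665%.
WACC = 0.4203 × 13.9000% + 0.0918 × 5.5827% + 0.4879 × 4.1665% = 8.3877%.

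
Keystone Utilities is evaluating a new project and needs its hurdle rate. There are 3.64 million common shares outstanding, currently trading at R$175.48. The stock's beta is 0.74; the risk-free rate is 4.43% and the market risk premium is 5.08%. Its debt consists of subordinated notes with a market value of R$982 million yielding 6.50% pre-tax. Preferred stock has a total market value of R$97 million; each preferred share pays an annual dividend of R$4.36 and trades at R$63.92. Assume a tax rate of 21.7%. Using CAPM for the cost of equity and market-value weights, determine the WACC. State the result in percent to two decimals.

Cost of equity via CAPM: Re = 4.43% + 0.74 × 5.08% = 8.1892%.
Cost of preferred: Rp = 4.36 / 63.92 = 6.8210%.
Market value of equity E = 175.48 × 3.64m = 638.7472m.
Total capital V = 638.7472 + 97 + 982 = 1717.7472.
Equity: weight = 638.7472/1717.7472 = 0.3719; cost = 8.1892%.
Preferred: weight = 97/1717.7472 = 0.0565; cost = 6.821%.
Subordinated notes: weight = 982/1717.7472 = 0.5717; after-tax cost = 6.5% × (1 − 21.7%) = 5.0895%.
WACC = 0.3719 × 8.1892% + 0.0565 × 6.8210% + 0.5717 × 5.0895% = 6.3399%.

6.34%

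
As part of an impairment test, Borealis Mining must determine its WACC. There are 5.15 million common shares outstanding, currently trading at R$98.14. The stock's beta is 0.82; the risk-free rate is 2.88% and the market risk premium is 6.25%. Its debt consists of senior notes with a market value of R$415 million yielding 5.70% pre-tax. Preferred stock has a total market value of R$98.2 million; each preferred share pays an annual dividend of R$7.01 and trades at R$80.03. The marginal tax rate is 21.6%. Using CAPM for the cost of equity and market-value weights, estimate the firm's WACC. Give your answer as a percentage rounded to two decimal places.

Cost of equity via CAPM: Re = 2.88% + 0.82 × 6.25% = 8.0050%.
Cost of preferred: Rp = 7.01 / 80.03 = 8.7592%.
Market value of equity E = 98.14 × 5.15m = 505.421m.
Total capital V = 505.421 + 98.2 + 415 = 1018.621.
Equity: weight = 505.421/1018.621 = 0.4962; cost = 8.005%.
Preferred: weight = 98.2/1018.621 = 0.0964; cost = 8.7592%.
Senior notes: weight = 415/1018.621 = 0.4074; after-tax cost = 5.7% × (1 − 21.6%) = 4.4688%.
WACC = 0.4962 × 8.0050% + 0.0964 × 8.7592% + 0.4074 × 4.4688% = 6.6370%.

6.64%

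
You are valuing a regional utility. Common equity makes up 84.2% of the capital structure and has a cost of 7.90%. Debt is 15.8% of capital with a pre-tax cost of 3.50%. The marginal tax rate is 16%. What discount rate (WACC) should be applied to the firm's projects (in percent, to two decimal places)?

After-tax cost of debt = 3.5% × (1 − 16%) = 2.9400%.
WACC = 0.842 × 7.9000% + 0.158 × 2.9400% = 7.1163%.

7.12%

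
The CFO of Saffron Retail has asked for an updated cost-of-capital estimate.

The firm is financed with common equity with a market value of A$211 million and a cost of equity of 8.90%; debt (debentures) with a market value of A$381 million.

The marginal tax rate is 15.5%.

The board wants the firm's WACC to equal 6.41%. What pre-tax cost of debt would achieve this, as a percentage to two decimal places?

Total capital V = 211 + 381 = 592.
Equity weight = 211/592 = 0.3564.
Debentures weight = 381/592 = 0.6436.
Equity contribution = 0.3564 × 8.9% = 3.1721%.
Remaining for debt = 6.41% − 3.1721% = 3.2379%.
Rd × (1 − 15.5%) × 0.6436 = 3.2379%  ⇒  Rd = 5.9539%.

5.95%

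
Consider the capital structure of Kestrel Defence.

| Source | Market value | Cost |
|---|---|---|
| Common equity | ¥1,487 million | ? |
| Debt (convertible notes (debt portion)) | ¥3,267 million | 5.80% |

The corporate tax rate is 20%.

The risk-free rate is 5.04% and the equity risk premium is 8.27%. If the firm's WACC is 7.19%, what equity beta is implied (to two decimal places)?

Total capital V = 1487 + 3267 = 4754.
Equity weight = 1487/4754 = 0.3128.
Convertible notes (debt portion) weight = 3267/4754 = 0.6872.
Debt contribution = 0.6872 × 5.8% × (1 − 20%) = 3.1887%.
Required equity contribution = 7.19% − 3.1887% = 4.0013%  ⇒  Re = 12.7925%.
CAPM: 12.7925% = 5.04% + β × 8.27%  ⇒  β = 0.9374.

0.94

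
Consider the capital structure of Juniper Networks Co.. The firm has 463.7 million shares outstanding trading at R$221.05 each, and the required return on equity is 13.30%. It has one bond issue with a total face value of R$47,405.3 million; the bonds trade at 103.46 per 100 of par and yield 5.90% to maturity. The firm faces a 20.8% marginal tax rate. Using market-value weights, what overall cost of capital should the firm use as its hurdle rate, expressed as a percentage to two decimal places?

10.51%

Market value of equity E = 221.05 × 463.7m = 102500.885m. Market value of debt D = 47405.3m × 103.46/100 = 49045.52338m.
Total capital V = 102500.885 + 49045.52338 = 151546.40838.
Equity: weight = 102500.885/151546.40838 = 0.6764; cost = 13.3%.
Bonds outstanding: weight = 49045.52338/151546.40838 = 0.3236; after-tax cost = 5.9% × (1 − 20.8%) = 4.6728%.
WACC = 0.6764 × 13.3000% + 0.3236 × 4.6728% = 10.5079%.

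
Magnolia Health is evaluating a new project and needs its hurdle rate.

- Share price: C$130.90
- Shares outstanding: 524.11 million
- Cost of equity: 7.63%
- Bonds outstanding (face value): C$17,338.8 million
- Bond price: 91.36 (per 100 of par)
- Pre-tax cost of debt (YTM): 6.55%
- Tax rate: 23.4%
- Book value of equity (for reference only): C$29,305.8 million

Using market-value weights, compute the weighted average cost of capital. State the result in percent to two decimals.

Market value of equity E = 130.9 × 524.11m = 68605.999m. Market value of debt D = 17338.8m × 91.36/100 = 15840.72768m.
Total capital V = 68605.999 + 15840.72768 = 84446.72668.
Equity: weight = 68605.999/84446.72668 = 0.8124; cost = 7.63%.
Bonds outstanding: weight = 15840.72768/84446.72668 = 0.1876; after-tax cost = 6.55% × (1 − 23.4%) = 5.0173%.
WACC = 0.8124 × 7.6300% + 0.1876 × 5.0173% = 7.1399%.

7.14%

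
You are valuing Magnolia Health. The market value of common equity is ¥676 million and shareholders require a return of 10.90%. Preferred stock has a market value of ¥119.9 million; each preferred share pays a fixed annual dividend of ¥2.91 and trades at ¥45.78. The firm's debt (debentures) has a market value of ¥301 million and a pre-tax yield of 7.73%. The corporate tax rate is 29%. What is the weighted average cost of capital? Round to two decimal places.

Cost of preferred: Rp = 2.91 / 45.78 = 6.3565%.
Total capital V = 676 + 119.9 + 301 = 1096.9.
Equity: weight = 676/1096.9 = 0.6163; cost = 10.9%.
Preferred: weight = 119.9/1096.9 = 0.1093; cost = 6.3565%.
Debentures: weight = 301/1096.9 = 0.2744; after-tax cost = 7.73% × (1 − 29%) = 5.4883%.
WACC = 0.6163 × 10.9000% + 0.1093 × 6.3565% + 0.2744 × 5.4883% = 8.9183%.

8.92%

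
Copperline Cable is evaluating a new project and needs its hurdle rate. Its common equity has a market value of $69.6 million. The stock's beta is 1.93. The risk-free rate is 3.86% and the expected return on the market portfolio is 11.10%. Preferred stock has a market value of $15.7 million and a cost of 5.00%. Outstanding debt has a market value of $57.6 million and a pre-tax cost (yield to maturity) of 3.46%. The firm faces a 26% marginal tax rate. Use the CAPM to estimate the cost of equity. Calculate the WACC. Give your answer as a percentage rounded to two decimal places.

10.27%

Market risk premium = 11.1% − 3.86% = 7.24%.
Cost of equity via CAPM: Re = 3.86% + 1.93 × 7.24% = 17.8332%.
Total capital V = 69.6 + 15.7 + 57.6 = 142.9.
Equity: weight = 69.6/142.9 = 0.4871; cost = 17.8332%.
Preferred: weight = 15.7/142.9 = 0.1099; cost = 5%.
Debt: weight = 57.6/142.9 = 0.4031; after-tax cost = 3.46% × (1 − 26%) = 2.5604%.
WACC = 0.4871 × 17.8332% + 0.1099 × 5.0000% + 0.4031 × 2.5604% = 10.2671%.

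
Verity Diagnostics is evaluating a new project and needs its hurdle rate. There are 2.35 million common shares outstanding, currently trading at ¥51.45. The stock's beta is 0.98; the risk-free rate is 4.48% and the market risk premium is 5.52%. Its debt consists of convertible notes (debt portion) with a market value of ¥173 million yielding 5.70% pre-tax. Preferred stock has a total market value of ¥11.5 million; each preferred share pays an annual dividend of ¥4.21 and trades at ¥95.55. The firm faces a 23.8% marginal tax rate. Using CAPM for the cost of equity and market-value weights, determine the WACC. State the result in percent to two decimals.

6.54%

Cost of equity via CAPM: Re = 4.48% + 0.98 × 5.52% = 9.8896%.
Cost of preferred: Rp = 4.21 / 95.55 = 4.4061%.
Market value of equity E = 51.45 × 2.35m = 120.9075m.
Total capital V = 120.9075 + 11.5 + 173 = 305.4075.
Equity: weight = 120.9075/305.4075 = 0.3959; cost = 9.8896%.
Preferred: weight = 11.5/305.4075 = 0.0377; cost = 4.4061%.
Convertible notes (debt portion): weight = 173/305.4075 = 0.5665; after-tax cost = 5.7% × (1 − 23.8%) = 4.3434%.
WACC = 0.3959 × 9.8896% + 0.0377 × 4.4061% + 0.5665 × 4.3434% = 6.5414%.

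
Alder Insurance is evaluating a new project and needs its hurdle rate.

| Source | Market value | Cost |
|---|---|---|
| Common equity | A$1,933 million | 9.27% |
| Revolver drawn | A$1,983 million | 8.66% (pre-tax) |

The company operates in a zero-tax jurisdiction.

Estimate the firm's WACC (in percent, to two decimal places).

8.96%

Total capital V = 1933 + 1983 = 3916.
Equity: weight = 1933/3916 = 0.4936; cost = 9.27%.
Revolver drawn: weight = 1983/3916 = 0.5064; after-tax cost = 8.66% × (1 − 0%) = 8.6600%.
WACC = 0.4936 × 9.2700% + 0.5064 × 8.6600% = 8.9611%.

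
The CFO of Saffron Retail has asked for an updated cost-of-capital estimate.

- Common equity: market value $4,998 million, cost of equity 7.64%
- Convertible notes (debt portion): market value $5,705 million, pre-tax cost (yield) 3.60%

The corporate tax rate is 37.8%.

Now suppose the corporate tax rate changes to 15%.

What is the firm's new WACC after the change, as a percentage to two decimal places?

After the change:
Total capital V = 4998 + 5705 = 10703.
Equity: weight = 4998/10703 = 0.4670; cost = 7.64%.
Convertible notes (debt portion): weight = 5705/10703 = 0.5330; after-tax cost = 3.6% × (1 − 15%) = 3.0600%.
WACC = 0.4670 × 7.6400% + 0.5330 × 3.0600% = 5.1987%.

5.20%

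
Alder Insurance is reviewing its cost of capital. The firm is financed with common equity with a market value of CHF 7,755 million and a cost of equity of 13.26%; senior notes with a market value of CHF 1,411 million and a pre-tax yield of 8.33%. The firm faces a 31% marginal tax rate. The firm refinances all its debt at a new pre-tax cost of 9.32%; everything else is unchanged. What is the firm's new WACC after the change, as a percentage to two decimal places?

After the change:
Total capital V = 7755 + 1411 = 9166.
Equity: weight = 7755/9166 = 0.8461; cost = 13.26%.
Senior notes: weight = 1411/9166 = 0.1539; after-tax cost = 9.32% × (1 − 31%) = 6.4308%.
WACC = 0.8461 × 13.2600% + 0.1539 × 6.4308% = 12.2087%.

12.21%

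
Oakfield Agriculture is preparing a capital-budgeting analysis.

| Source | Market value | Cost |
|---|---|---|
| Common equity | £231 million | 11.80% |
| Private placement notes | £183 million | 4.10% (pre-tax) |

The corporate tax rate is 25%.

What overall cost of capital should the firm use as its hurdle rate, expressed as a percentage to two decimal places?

Total capital V = 231 + 183 = 414.
Equity: weight = 231/414 = 0.5580; cost = 11.8%.
Private placement notes: weight = 183/414 = 0.4420; after-tax cost = 4.1% × (1 − 25%) = 3.0750%.
WACC = 0.5580 × 11.8000% + 0.4420 × 3.0750% = 7.9433%.

7.94%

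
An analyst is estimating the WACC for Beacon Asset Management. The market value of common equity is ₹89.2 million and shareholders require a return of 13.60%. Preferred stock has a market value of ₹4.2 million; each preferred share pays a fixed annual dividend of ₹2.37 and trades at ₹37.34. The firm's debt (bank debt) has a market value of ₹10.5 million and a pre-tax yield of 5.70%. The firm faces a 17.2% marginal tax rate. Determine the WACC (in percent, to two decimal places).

12.41%

Cost of preferred: Rp = 2.37 / 37.34 = 6.3471%.
Total capital V = 89.2 + 4.2 + 10.5 = 103.9.
Equity: weight = 89.2/103.9 = 0.8585; cost = 13.6%.
Preferred: weight = 4.2/103.9 = 0.0404; cost = 6.3471%.
Bank debt: weight = 10.5/103.9 = 0.1011; after-tax cost = 5.7% × (1 − 17.2%) = 4.7196%.
WACC = 0.8585 × 13.6000% + 0.0404 × 6.3471% + 0.1011 × 4.7196% = 12.4094%.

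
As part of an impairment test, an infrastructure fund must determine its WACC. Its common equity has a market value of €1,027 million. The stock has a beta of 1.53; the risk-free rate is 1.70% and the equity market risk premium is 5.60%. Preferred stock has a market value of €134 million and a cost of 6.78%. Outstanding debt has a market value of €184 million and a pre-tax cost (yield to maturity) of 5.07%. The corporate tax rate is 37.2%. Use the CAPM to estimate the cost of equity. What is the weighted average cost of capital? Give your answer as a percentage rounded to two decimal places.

Cost of equity via CAPM: Re = 1.7% + 1.53 × 5.6% = 10.2680%.
Total capital V = 1027 + 134 + 184 = 1345.
Equity: weight = 1027/1345 = 0.7636; cost = 10.268%.
Preferred: weight = 134/1345 = 0.0996; cost = 6.78%.
Debt: weight = 184/1345 = 0.1368; after-tax cost = 5.07% × (1 − 37.2%) = 3.1840%.
WACC = 0.7636 × 10.2680% + 0.0996 × 6.7800% + 0.1368 × 3.1840% = 8.9514%.

8.95%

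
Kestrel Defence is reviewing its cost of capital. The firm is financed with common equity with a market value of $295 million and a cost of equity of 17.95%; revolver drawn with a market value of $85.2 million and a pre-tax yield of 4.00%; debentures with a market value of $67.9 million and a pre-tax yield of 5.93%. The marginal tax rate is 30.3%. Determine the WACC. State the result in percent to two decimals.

12.97%

Total capital V = 295 + 85.2 + 67.9 = 448.1.
Equity: weight = 295/448.1 = 0.6583; cost = 17.95%.
Revolver drawn: weight = 85.2/448.1 = 0.1901; after-tax cost = 4% × (1 − 30.3%) = 2.7880%.
Debentures: weight = 67.9/448.1 = 0.1515; after-tax cost = 5.93% × (1 − 30.3%) = 4.1332%.
WACC = 0.6583 × 17.9500% + 0.1901 × 2.7880% + 0.1515 × 4.1332% = 12.9735%.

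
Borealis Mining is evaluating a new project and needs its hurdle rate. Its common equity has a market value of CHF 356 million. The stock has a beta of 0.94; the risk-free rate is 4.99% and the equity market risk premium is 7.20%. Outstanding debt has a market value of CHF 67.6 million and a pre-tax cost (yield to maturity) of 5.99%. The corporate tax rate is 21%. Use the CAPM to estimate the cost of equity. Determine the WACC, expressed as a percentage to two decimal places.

Cost of equity via CAPM: Re = 4.99% + 0.94 × 7.2% = 11.7580%.
Total capital V = 356 + 67.6 = 423.6.
Equity: weight = 356/423.6 = 0.8404; cost = 11.758%.
Debt: weight = 67.6/423.6 = 0.1596; after-tax cost = 5.99% × (1 − 21%) = 4.7321%.
WACC = 0.8404 × 11.7580% + 0.1596 × 4.7321% = 10.6368%.

10.64%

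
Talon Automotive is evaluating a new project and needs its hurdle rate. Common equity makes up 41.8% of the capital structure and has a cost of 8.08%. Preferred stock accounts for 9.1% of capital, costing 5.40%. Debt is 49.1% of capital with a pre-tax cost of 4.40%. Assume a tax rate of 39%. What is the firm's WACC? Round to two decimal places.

5.19%

After-tax cost of debt = 4.4% × (1 − 39%) = 2.6840%.
WACC = 0.418 × 8.0800% + 0.091 × 5.4000% + 0.491 × 2.6840% = 5.1867%.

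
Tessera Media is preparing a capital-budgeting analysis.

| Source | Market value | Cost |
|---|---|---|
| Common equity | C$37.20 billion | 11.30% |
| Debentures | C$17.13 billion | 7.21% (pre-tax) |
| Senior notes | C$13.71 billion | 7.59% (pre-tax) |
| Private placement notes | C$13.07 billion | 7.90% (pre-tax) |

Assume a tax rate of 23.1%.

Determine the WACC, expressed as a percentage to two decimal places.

Total capital V = 37.2 + 17.13 + 13.71 + 13.07 = 81.11.
Equity: weight = 37.2/81.11 = 0.4586; cost = 11.3%.
Debentures: weight = 17.13/81.11 = 0.2112; after-tax cost = 7.21% × (1 − 23.1%) = 5.5445%.
Senior notes: weight = 13.71/81.11 = 0.1690; after-tax cost = 7.59% × (1 − 23.1%) = 5.8367%.
Private placement notes: weight = 13.07/81.11 = 0.1611; after-tax cost = 7.9% × (1 − 23.1%) = 6.0751%.
WACC = 0.4586 × 11.3000% + 0.2112 × 5.5445% + 0.1690 × 5.8367% + 0.1611 × 6.0751% = 8.3191%.

8.32%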